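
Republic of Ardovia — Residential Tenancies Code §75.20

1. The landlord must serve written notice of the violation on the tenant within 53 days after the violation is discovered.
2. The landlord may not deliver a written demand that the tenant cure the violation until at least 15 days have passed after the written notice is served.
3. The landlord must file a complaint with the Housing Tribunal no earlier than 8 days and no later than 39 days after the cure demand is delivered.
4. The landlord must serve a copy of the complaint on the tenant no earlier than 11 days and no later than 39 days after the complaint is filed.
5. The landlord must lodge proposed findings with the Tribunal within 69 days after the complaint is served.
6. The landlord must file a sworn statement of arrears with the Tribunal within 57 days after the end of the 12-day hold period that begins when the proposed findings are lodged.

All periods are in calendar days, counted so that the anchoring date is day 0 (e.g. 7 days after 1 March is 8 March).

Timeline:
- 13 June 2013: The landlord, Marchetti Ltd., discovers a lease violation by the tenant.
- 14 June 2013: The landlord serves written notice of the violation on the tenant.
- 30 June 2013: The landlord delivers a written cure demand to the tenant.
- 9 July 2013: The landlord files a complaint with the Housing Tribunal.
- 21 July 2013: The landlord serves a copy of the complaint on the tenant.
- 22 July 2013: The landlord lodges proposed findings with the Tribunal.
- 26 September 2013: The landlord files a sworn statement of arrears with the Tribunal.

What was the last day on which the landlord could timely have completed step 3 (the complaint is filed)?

8 August 2013

Step 3 runs from 30 June 2013, when the cure demand is delivered. The window is 8–39 days after 30 June 2013; it closes on 8 August 2013.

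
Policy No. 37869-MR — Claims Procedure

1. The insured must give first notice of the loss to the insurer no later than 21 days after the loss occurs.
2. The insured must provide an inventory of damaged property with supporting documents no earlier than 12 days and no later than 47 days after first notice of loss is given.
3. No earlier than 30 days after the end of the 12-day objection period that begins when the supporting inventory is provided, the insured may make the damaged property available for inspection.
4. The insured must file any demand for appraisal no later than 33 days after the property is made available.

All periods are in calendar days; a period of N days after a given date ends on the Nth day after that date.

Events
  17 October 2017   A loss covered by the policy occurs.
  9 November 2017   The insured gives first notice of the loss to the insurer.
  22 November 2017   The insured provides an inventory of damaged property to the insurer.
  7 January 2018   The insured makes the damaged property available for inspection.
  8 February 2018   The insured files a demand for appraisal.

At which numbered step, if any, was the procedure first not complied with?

Step 1

Step 1 — counting 21 days from 17 October 2017 (when the loss occurs) gives a deadline of 7 November 2017; done 9 November 2017 — 2 days late.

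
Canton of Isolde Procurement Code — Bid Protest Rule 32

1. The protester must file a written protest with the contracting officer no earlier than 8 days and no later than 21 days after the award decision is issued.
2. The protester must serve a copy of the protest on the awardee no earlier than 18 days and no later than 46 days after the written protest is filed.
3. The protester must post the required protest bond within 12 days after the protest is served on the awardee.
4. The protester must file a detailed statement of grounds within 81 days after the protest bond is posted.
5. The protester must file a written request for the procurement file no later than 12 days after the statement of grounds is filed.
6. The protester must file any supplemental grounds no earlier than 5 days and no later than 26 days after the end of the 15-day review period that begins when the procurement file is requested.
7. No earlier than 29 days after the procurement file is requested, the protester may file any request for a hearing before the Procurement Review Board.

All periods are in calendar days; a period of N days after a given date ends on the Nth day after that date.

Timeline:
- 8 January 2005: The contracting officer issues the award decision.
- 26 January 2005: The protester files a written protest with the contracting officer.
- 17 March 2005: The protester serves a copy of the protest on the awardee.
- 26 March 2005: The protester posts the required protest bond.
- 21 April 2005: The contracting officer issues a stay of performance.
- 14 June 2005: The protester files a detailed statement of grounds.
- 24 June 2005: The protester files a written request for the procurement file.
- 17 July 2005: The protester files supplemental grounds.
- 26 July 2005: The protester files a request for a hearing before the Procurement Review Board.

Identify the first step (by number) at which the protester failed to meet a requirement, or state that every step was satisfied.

Step 2

Step 1 — 8 and 21 days from 8 January 2005 (when the award decision is issued) are 16 January 2005 and 29 January 2005 respectively; done 26 January 2005, which is between those dates.
Step 2 — 18 and 46 days from 26 January 2005 (when the written protest is filed) are 13 February 2005 and 13 March 2005 respectively; done 17 March 2005 — 4 days after the window closed.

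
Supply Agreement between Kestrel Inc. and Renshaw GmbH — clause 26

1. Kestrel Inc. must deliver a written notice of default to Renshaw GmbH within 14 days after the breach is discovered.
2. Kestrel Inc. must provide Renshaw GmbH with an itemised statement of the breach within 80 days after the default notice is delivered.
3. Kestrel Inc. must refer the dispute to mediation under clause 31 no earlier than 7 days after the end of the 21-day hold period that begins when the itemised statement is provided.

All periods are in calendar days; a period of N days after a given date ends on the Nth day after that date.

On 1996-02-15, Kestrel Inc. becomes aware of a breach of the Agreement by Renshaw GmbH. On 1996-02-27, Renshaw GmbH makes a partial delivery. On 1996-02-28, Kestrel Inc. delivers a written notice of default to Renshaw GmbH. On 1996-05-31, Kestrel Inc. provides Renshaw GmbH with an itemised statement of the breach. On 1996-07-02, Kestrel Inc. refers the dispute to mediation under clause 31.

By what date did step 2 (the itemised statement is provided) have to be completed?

Step 2 runs from 1996-02-28, when the default notice is delivered. 80 days after 1996-02-28 is 1996-05-18.

1996-05-18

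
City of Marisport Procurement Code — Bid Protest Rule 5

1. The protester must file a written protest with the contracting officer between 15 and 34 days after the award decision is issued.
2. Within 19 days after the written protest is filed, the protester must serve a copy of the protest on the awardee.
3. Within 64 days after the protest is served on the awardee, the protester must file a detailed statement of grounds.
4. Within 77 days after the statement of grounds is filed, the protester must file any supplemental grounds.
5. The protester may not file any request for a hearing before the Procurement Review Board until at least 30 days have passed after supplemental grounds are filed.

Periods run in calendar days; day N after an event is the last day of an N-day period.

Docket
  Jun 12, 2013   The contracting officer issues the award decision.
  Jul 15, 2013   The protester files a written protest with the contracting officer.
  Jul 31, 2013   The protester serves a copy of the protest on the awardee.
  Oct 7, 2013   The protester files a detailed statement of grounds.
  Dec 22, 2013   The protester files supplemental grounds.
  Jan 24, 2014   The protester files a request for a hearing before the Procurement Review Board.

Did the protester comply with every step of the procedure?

Step 1 — 15 and 34 days from Jun 12, 2013 (when the award decision is issued) are Jun 27, 2013 and Jul 16, 2013 respectively; Jul 15, 2013 falls inside that range.
Step 2 — counting 19 days from Jul 15, 2013 (when the written protest is filed) gives a deadline of Aug 3, 2013; completed Jul 31, 2013, before the deadline.
Step 3 — counting 64 days from Jul 31, 2013 (when the protest is served on the awardee) gives a deadline of Oct 3, 2013; Oct 7, 2013 misses that deadline by 4 days.

No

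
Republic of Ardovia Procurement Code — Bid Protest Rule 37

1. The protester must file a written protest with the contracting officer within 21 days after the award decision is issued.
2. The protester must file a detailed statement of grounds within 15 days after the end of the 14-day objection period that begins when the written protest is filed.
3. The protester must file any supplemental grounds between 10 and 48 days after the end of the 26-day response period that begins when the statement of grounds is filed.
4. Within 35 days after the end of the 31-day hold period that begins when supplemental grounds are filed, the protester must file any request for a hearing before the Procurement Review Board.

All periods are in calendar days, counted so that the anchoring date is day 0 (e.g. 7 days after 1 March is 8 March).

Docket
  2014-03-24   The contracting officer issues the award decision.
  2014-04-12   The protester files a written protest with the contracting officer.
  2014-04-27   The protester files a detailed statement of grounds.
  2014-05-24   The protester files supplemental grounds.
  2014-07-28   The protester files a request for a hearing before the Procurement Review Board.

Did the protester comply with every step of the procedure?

No

Step 1: 21 days after 2014-03-24 (when the award decision is issued) is 2014-04-14; completed 2014-04-12, before the deadline.
Step 2: 15 days after 2014-04-26 (end of the 14-day objection period, which began when the written protest is filed on 2014-04-12) is 2014-05-11; 2014-04-27 is within that limit.
Step 3: the window is 10–48 days after 2014-05-23 (end of the 26-day response period, which began when the statement of grounds is filed on 2014-04-27), so 2014-06-02 through 2014-07-10; done 2014-05-24 — 9 days before the window opened.
Later steps need not be reached.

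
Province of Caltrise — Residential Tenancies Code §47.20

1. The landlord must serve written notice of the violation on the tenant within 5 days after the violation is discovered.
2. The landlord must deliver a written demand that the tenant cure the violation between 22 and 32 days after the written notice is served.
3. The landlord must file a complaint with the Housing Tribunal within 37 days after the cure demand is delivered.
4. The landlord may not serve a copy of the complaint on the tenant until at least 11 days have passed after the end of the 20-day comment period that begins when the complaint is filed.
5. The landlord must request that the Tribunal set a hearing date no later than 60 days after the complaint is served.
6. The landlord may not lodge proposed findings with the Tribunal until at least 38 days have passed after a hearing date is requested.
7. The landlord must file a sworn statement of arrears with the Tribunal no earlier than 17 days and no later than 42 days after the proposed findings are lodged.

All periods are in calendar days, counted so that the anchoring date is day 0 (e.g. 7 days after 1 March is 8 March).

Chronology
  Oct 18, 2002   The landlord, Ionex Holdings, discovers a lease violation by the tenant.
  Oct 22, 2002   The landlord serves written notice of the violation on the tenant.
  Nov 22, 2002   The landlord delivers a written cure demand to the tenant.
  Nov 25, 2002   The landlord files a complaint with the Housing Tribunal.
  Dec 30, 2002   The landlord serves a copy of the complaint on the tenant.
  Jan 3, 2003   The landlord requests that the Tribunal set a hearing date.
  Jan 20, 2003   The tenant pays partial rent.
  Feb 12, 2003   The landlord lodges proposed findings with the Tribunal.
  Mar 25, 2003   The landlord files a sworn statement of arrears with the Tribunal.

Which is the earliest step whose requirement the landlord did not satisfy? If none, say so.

None — every step was satisfied

Step 1 — counting 5 days from Oct 18, 2002 (when the violation is discovered) gives a deadline of Oct 23, 2002; Oct 22, 2002 is within that limit.
Step 2 — 22 and 32 days from Oct 22, 2002 (when the written notice is served) are Nov 13, 2002 and Nov 23, 2002 respectively; done Nov 22, 2002 — within the window.
Step 3 — counting 37 days from Nov 22, 2002 (when the cure demand is delivered) gives a deadline of Dec 29, 2002; Nov 25, 2002 is within that limit.
Step 4 — must wait 11 days from Dec 15, 2002 (end of the 20-day comment period, which began when the complaint is filed on Nov 25, 2002), so not before Dec 26, 2002; done Dec 30, 2002, after the minimum wait.
Step 5 — counting 60 days from Dec 30, 2002 (when the complaint is served) gives a deadline of Feb 28, 2003; completed Jan 3, 2003, before the deadline.
Step 6 — must wait 38 days from Jan 3, 2003 (when a hearing date is requested), so not before Feb 10, 2003; done Feb 12, 2003, after the minimum wait.
Step 7 — 17 and 42 days from Feb 12, 2003 (when the proposed findings are lodged) are Mar 1, 2003 and Mar 26, 2003 respectively; Mar 25, 2003 falls inside that range.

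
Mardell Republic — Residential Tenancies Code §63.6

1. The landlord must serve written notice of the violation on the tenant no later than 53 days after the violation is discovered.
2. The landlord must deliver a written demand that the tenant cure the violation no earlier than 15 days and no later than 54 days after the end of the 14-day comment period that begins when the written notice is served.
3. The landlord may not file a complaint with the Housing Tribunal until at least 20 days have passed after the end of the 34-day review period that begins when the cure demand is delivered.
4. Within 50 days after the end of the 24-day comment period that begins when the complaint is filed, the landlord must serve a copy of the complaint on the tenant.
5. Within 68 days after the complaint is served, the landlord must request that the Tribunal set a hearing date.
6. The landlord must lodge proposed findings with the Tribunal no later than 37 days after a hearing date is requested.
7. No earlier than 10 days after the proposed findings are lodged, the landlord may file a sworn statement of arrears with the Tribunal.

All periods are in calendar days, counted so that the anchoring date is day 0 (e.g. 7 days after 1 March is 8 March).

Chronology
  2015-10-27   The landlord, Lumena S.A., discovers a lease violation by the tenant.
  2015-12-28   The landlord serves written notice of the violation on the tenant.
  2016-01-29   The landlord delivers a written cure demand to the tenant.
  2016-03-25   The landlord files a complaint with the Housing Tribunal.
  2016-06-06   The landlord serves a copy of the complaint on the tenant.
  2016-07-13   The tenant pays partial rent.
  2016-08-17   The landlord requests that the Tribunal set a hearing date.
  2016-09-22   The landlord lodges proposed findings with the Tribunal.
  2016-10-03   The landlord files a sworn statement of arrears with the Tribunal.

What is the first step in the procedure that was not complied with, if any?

Step 1 — counting 53 days from 2015-10-27 (when the violation is discovered) gives a deadline of 2015-12-19; done 2015-12-28 — 9 days late.
That is the first point of non-compliance.

Step 1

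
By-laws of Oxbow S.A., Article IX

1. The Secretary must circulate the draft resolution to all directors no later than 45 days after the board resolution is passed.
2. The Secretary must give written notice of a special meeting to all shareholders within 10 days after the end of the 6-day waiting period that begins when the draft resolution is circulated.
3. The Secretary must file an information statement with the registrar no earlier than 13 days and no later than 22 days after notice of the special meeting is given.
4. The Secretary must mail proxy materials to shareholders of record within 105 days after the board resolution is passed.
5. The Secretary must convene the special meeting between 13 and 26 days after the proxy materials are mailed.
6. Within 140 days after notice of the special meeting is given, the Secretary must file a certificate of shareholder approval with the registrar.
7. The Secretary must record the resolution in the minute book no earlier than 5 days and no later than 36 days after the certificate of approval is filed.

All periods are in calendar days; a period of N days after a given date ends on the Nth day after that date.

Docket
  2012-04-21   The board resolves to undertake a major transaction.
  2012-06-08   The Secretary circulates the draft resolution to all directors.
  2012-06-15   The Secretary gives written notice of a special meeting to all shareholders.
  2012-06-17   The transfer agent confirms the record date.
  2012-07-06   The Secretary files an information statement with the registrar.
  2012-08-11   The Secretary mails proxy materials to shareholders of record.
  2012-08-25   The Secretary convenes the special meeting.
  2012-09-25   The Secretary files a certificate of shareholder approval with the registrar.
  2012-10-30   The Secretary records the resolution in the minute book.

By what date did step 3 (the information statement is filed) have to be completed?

2012-07-07

Step 3 runs from 2012-06-15, when notice of the special meeting is given. The window is 13–22 days after 2012-06-15; it closes on 2012-07-07.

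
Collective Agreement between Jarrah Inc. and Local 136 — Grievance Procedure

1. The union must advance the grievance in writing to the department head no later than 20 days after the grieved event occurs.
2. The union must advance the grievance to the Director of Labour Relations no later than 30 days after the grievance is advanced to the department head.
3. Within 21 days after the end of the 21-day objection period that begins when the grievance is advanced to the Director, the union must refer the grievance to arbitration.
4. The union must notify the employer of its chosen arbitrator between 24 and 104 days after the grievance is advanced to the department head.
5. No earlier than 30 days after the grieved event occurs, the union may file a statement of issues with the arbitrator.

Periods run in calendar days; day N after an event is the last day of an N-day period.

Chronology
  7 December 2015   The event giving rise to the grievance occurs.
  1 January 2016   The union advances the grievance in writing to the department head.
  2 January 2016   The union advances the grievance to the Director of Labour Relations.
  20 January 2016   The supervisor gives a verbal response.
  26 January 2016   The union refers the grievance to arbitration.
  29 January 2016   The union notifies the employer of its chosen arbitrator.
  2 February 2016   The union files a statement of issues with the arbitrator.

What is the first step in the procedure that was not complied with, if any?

Step 1

Step 1 — counting 20 days from 7 December 2015 (when the grieved event occurs) gives a deadline of 27 December 2015; not done until 1 January 2016, 5 days after the deadline.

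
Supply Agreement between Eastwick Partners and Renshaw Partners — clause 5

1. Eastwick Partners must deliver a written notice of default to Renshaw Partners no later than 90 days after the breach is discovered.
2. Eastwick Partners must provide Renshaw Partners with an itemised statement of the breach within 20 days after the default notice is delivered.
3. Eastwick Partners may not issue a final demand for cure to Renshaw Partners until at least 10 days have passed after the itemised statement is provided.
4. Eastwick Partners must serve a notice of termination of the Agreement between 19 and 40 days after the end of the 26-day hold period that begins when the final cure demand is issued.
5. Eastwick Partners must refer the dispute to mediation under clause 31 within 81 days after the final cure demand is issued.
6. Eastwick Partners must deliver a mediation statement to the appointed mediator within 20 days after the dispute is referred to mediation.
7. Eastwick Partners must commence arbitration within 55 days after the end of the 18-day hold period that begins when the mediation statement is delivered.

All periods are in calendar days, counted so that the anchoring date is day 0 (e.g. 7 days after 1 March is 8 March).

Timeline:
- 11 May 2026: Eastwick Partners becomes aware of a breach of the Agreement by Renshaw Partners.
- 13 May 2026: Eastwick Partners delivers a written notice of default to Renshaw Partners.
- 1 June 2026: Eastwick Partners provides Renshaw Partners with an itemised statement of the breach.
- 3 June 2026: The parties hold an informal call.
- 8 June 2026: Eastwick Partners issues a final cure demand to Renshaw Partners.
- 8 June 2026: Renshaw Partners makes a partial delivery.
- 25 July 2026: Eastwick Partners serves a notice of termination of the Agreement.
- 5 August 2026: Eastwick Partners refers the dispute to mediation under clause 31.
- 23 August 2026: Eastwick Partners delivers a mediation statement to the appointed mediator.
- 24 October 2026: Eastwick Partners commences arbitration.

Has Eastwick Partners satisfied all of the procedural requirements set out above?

No

Step 1: 90 days after 11 May 2026 (when the breach is discovered) is 9 August 2026; done 13 May 2026 — timely.
Step 2: 20 days after 13 May 2026 (when the default notice is delivered) is 2 June 2026; done 1 June 2026 — timely.
Step 3: the earliest permitted date is 10 days after 1 June 2026 (when the itemised statement is provided), i.e. 11 June 2026; 8 June 2026 is 3 days before the earliest permitted date.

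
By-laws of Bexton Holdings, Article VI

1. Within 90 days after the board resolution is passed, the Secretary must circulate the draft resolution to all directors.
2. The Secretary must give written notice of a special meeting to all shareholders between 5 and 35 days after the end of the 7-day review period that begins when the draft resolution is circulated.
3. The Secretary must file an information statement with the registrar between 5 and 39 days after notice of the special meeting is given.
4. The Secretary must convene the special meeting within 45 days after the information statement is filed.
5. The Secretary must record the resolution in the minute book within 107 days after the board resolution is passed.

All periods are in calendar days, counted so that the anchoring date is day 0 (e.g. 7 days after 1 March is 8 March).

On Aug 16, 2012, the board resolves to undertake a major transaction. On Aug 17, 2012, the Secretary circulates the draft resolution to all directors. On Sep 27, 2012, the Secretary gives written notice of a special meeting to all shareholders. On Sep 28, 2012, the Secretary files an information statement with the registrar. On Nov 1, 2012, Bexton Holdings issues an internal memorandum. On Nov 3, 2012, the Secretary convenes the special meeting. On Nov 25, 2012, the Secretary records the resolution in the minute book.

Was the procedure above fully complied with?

No

Step 1: 90 days after Aug 16, 2012 (when the board resolution is passed) is Nov 14, 2012; Aug 17, 2012 is within that limit.
Step 2: the window is 5–35 days after Aug 24, 2012 (end of the 7-day review period, which began when the draft resolution is circulated on Aug 17, 2012), so Aug 29, 2012 through Sep 28, 2012; Sep 27, 2012 falls inside that range.
Step 3: the window is 5–39 days after Sep 27, 2012 (when notice of the special meeting is given), so Oct 2, 2012 through Nov 5, 2012; done Sep 28, 2012 — 4 days before the window opened.
That is the first point of non-compliance.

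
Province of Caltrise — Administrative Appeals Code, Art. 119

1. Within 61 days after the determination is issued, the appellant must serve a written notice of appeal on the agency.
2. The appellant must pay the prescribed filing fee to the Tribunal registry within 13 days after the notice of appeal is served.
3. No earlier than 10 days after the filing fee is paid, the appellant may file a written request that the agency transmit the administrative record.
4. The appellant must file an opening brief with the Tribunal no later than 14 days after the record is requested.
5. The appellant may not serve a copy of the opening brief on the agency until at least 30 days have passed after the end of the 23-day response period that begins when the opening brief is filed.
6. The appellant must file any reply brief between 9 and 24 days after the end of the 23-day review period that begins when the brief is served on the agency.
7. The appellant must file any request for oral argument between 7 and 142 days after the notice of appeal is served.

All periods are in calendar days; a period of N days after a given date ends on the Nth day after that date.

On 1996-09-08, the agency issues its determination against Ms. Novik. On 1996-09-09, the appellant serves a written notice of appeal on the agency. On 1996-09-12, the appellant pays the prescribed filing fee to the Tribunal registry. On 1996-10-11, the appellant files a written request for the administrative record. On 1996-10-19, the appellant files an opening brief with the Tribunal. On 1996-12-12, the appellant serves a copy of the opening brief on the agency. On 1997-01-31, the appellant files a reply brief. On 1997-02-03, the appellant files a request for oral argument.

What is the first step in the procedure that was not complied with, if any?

Step 1: 61 days after 1996-09-08 (when the determination is issued) is 1996-11-08; completed 1996-09-09, before the deadline.
Step 2: 13 days after 1996-09-09 (when the notice of appeal is served) is 1996-09-22; completed 1996-09-12, before the deadline.
Step 3: the earliest permitted date is 10 days after 1996-09-12 (when the filing fee is paid), i.e. 1996-09-22; 1996-10-11 is on or after that date.
Step 4: 14 days after 1996-10-11 (when the record is requested) is 1996-10-25; done 1996-10-19 — timely.
Step 5: the earliest permitted date is 30 days after 1996-11-11 (end of the 23-day response period, which began when the opening brief is filed on 1996-10-19), i.e. 1996-12-11; done 1996-12-12, after the minimum wait.
Step 6: the window is 9–24 days after 1997-01-04 (end of the 23-day review period, which began when the brief is served on the agency on 1996-12-12), so 1997-01-13 through 1997-01-28; 1997-01-31 is 3 days past the end of the window.
Later steps need not be reached.

Step 6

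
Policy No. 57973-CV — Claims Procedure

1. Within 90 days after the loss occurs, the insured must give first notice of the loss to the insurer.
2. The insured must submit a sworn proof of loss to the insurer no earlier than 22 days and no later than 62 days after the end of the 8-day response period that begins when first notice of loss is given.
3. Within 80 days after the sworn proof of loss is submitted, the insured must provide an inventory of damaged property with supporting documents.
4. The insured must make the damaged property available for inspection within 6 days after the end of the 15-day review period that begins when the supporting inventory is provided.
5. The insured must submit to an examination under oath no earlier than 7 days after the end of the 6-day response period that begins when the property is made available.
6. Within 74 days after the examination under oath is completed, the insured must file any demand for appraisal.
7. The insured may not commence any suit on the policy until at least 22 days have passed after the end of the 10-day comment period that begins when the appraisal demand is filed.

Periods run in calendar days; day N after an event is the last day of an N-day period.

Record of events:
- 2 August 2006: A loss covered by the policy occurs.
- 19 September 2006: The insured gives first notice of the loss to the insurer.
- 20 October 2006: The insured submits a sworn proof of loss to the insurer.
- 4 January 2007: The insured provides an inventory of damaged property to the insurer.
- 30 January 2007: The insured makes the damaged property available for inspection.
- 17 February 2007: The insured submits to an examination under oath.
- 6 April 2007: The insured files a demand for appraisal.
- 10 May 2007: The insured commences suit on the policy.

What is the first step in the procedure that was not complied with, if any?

Step 4

Step 1: 90 days after 2 August 2006 (when the loss occurs) is 31 October 2006; completed 19 September 2006, before the deadline.
Step 2: the window is 22–62 days after 27 September 2006 (end of the 8-day response period, which began when first notice of loss is given on 19 September 2006), so 19 October 2006 through 28 November 2006; done 20 October 2006, which is between those dates.
Step 3: 80 days after 20 October 2006 (when the sworn proof of loss is submitted) is 8 January 2007; 4 January 2007 is within that limit.
Step 4: 6 days after 19 January 2007 (end of the 15-day review period, which began when the supporting inventory is provided on 4 January 2007) is 25 January 2007; not done until 30 January 2007, 5 days after the deadline.
The procedure was therefore not followed at step 4.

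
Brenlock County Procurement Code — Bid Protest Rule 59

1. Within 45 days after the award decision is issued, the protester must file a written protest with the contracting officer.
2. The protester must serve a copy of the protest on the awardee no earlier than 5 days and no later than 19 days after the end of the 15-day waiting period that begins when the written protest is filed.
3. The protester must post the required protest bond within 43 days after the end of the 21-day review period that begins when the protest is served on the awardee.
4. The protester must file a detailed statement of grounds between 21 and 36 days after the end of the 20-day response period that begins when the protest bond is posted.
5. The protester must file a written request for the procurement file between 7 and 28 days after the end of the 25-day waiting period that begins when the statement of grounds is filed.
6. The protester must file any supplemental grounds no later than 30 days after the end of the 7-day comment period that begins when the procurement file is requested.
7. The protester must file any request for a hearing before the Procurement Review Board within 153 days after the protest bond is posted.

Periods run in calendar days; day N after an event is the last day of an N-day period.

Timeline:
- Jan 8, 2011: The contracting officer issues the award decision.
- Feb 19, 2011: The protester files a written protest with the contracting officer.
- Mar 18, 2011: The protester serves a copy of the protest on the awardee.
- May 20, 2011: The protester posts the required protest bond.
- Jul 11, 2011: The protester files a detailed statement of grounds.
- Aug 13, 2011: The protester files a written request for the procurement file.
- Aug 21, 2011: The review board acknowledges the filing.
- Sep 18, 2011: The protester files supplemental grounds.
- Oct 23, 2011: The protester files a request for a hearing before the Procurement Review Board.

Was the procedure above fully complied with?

Step 1: 45 days after Jan 8, 2011 (when the award decision is issued) is Feb 22, 2011; completed Feb 19, 2011, before the deadline.
Step 2: the window is 5–19 days after Mar 6, 2011 (end of the 15-day waiting period, which began when the written protest is filed on Feb 19, 2011), so Mar 11, 2011 through Mar 25, 2011; Mar 18, 2011 falls inside that range.
Step 3: 43 days after Apr 8, 2011 (end of the 21-day review period, which began when the protest is served on the awardee on Mar 18, 2011) is May 21, 2011; May 20, 2011 is within that limit.
Step 4: the window is 21–36 days after Jun 9, 2011 (end of the 20-day response period, which began when the protest bond is posted on May 20, 2011), so Jun 30, 2011 through Jul 15, 2011; done Jul 11, 2011 — within the window.
Step 5: the window is 7–28 days after Aug 5, 2011 (end of the 25-day waiting period, which began when the statement of grounds is filed on Jul 11, 2011), so Aug 12, 2011 through Sep 2, 2011; Aug 13, 2011 falls inside that range.
Step 6: 30 days after Aug 20, 2011 (end of the 7-day comment period, which began when the procurement file is requested on Aug 13, 2011) is Sep 19, 2011; Sep 18, 2011 is within that limit.
Step 7: 153 days after May 20, 2011 (when the protest bond is posted) is Oct 20, 2011; not done until Oct 23, 2011, 3 days after the deadline.

No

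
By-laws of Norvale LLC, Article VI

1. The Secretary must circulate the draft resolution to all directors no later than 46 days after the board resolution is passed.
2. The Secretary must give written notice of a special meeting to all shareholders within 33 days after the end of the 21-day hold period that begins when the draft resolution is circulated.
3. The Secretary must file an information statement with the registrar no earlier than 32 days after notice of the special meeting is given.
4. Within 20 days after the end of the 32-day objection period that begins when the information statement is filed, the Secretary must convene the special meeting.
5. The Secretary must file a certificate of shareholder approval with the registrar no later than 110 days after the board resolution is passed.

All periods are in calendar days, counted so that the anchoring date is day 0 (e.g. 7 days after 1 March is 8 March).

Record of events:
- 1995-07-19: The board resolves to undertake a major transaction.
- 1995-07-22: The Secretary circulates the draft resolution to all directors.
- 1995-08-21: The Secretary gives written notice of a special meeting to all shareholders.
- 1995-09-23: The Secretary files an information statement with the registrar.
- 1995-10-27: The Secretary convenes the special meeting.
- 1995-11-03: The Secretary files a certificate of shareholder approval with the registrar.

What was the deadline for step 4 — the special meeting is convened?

1995-11-14

The information statement is filed on 1995-09-23; the 32-day objection period therefore ends 1995-10-25, and step 4 runs from that date. 20 days after 1995-10-25 is 1995-11-14.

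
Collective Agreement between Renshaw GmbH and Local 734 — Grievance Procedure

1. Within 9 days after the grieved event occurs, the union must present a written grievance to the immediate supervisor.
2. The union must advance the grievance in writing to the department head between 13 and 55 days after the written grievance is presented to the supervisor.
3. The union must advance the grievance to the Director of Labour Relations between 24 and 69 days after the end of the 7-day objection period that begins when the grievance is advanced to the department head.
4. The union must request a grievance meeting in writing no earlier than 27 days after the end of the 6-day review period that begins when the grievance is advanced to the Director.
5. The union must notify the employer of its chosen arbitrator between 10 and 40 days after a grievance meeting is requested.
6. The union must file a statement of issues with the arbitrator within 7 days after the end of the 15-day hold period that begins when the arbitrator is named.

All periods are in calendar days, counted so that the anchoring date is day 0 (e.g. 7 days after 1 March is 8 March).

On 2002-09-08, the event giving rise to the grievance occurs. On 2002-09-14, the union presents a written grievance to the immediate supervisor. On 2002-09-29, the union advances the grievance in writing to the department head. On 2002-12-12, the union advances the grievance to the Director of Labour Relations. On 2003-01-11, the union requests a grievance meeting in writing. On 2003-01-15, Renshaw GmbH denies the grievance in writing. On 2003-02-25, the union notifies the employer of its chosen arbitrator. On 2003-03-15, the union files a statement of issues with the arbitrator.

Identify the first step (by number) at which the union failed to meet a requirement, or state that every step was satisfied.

Step 1 — counting 9 days from 2002-09-08 (when the grieved event occurs) gives a deadline of 2002-09-17; 2002-09-14 is within that limit.
Step 2 — 13 and 55 days from 2002-09-14 (when the written grievance is presented to the supervisor) are 2002-09-27 and 2002-11-08 respectively; done 2002-09-29 — within the window.
Step 3 — 24 and 69 days from 2002-10-06 (end of the 7-day objection period, which began when the grievance is advanced to the department head on 2002-09-29) are 2002-10-30 and 2002-12-14 respectively; 2002-12-12 falls inside that range.
Step 4 — must wait 27 days from 2002-12-18 (end of the 6-day review period, which began when the grievance is advanced to the Director on 2002-12-12), so not before 2003-01-14; done 2003-01-11 — 3 days too early.
The analysis stops there.

Step 4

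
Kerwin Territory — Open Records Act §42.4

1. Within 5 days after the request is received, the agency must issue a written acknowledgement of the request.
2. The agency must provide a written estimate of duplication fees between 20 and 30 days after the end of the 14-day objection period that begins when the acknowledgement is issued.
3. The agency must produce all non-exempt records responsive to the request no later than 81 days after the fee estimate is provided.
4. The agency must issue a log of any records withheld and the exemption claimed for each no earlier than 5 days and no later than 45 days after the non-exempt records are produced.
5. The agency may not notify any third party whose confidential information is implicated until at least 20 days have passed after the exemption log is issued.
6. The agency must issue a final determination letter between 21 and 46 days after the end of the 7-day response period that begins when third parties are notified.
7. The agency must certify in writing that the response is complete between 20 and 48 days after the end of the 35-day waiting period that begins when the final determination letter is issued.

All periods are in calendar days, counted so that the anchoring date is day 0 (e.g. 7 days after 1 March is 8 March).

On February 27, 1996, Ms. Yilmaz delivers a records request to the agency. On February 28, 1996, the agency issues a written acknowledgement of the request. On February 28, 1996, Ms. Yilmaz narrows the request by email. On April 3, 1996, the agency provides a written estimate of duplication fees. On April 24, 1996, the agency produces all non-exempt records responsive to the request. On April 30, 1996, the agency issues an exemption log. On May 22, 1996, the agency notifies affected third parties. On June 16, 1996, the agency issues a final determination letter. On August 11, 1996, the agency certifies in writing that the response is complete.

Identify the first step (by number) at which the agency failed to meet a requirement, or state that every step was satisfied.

Step 1: 5 days after February 27, 1996 (when the request is received) is March 3, 1996; completed February 28, 1996, before the deadline.
Step 2: the window is 20–30 days after March 13, 1996 (end of the 14-day objection period, which began when the acknowledgement is issued on February 28, 1996), so April 2, 1996 through April 12, 1996; done April 3, 1996, which is between those dates.
Step 3: 81 days after April 3, 1996 (when the fee estimate is provided) is June 23, 1996; done April 24, 1996 — timely.
Step 4: the window is 5–45 days after April 24, 1996 (when the non-exempt records are produced), so April 29, 1996 through June 8, 1996; done April 30, 1996 — within the window.
Step 5: the earliest permitted date is 20 days after April 30, 1996 (when the exemption log is issued), i.e. May 20, 1996; done May 22, 1996 — permitted.
Step 6: the window is 21–46 days after May 29, 1996 (end of the 7-day response period, which began when third parties are notified on May 22, 1996), so June 19, 1996 through July 14, 1996; June 16, 1996 is 3 days too early.
The procedure was therefore not followed at step 6.

Step 6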